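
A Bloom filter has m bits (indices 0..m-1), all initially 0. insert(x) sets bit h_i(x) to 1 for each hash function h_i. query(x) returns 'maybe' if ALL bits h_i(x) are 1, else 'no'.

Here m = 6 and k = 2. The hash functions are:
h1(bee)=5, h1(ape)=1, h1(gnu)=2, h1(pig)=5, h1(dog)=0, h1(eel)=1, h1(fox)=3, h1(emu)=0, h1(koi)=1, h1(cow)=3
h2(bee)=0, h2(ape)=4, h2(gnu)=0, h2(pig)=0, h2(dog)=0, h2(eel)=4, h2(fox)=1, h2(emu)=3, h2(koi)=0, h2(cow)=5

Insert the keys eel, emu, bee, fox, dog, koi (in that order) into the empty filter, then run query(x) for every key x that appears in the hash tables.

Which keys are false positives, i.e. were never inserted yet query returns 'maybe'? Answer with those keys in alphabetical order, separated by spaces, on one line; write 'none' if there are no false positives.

Start: bits=000000
After insert 'eel': sets bits 1 4 -> bits=010010
After insert 'emu': sets bits 0 3 -> bits=110110
After insert 'bee': sets bits 0 5 -> bits=110111
After insert 'fox': sets bits 1 3 -> bits=110111
After insert 'dog': sets bits 0 -> bits=110111
After insert 'koi': sets bits 0 1 -> bits=110111
Not inserted: ape cow gnu pig — query each against bits=110111:
query ape: checks bit1=1, bit4=1 (all 1) -> maybe => FALSE POSITIVE
query cow: checks bit3=1, bit5=1 (all 1) -> maybe => FALSE POSITIVE
query gnu: checks bit0=1, bit2=0 (has a 0) -> no => not a false positive
query pig: checks bit0=1, bit5=1 (all 1) -> maybe => FALSE POSITIVE
False positives (alphabetical): ape cow pig

Answer: ape cow pig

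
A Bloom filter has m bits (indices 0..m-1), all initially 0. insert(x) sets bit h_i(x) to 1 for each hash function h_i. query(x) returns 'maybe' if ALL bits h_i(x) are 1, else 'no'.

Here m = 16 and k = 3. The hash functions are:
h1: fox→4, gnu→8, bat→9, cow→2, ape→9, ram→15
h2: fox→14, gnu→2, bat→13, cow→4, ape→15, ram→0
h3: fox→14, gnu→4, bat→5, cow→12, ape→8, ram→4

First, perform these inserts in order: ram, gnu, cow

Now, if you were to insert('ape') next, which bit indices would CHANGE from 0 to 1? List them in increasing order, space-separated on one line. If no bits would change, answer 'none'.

Answer: 9

Derivation:
Start: bits=0000000000000000
After insert 'ram': sets bits 0 4 15 -> bits=1000100000000001
After insert 'gnu': sets bits 2 4 8 -> bits=1010100010000001
After insert 'cow': sets bits 2 4 12 -> bits=1010100010001001
insert 'ape' would touch bits 8 9 15; currently bit8=1, bit9=0, bit15=1
Bits that are 0 among those (would change 0->1): 9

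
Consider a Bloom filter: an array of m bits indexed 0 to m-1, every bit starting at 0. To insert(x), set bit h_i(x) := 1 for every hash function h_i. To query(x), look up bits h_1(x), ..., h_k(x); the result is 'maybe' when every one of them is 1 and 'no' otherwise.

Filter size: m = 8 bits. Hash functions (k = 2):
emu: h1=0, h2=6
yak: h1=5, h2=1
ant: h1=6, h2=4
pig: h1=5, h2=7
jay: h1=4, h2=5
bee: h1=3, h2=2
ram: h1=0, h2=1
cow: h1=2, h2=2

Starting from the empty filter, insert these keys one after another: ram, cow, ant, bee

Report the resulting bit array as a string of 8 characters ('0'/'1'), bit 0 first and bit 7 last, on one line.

Answer: 11111010

Derivation:
Start: bits=00000000
After insert 'ram': sets bits 0 1 -> bits=11000000
After insert 'cow': sets bits 2 -> bits=11100000
After insert 'ant': sets bits 4 6 -> bits=11101010
After insert 'bee': sets bits 2 3 -> bits=11111010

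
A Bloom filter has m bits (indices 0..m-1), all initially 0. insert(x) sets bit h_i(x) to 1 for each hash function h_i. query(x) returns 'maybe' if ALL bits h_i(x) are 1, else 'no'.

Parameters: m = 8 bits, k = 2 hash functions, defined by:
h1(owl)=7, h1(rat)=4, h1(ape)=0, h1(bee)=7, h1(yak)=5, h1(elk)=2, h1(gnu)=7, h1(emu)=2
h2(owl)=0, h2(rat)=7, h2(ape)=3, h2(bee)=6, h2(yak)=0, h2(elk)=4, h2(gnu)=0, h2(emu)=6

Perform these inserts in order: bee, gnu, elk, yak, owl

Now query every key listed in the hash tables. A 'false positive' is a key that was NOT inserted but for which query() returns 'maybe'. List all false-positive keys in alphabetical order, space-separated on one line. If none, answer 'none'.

Start: bits=00000000
After insert 'bee': sets bits 6 7 -> bits=00000011
After insert 'gnu': sets bits 0 7 -> bits=10000011
After insert 'elk': sets bits 2 4 -> bits=10101011
After insert 'yak': sets bits 0 5 -> bits=10101111
After insert 'owl': sets bits 0 7 -> bits=10101111
Not inserted: ape emu rat — query each against bits=10101111:
query ape: checks bit0=1, bit3=0 (has a 0) -> no => not a false positive
query emu: checks bit2=1, bit6=1 (all 1) -> maybe => FALSE POSITIVE
query rat: checks bit4=1, bit7=1 (all 1) -> maybe => FALSE POSITIVE
False positives (alphabetical): emu rat

Answer: emu rat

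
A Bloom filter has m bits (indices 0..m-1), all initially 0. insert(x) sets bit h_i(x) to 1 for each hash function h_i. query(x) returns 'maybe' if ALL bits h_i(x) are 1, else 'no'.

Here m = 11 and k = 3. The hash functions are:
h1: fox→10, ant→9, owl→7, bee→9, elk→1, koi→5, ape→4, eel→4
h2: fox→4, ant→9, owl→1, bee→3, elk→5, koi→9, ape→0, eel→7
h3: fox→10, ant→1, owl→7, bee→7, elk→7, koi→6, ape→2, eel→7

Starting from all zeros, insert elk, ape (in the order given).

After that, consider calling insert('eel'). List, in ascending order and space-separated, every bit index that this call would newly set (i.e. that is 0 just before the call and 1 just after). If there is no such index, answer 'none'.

Answer: none

Derivation:
Start: bits=00000000000
After insert 'elk': sets bits 1 5 7 -> bits=01000101000
After insert 'ape': sets bits 0 2 4 -> bits=11101101000
insert 'eel' would touch bits 4 7; currently bit4=1, bit7=1
Bits that are 0 among those (would change 0->1): none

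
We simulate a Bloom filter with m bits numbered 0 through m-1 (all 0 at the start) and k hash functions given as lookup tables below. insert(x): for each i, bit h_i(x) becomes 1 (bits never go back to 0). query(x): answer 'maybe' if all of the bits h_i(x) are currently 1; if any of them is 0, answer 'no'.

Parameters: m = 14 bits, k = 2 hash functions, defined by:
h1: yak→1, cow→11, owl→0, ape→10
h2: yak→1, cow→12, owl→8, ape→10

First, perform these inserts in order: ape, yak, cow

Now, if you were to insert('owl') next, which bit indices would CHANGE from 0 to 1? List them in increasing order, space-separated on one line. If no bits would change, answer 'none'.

Start: bits=00000000000000
After insert 'ape': sets bits 10 -> bits=00000000001000
After insert 'yak': sets bits 1 -> bits=01000000001000
After insert 'cow': sets bits 11 12 -> bits=01000000001110
insert 'owl' would touch bits 0 8; currently bit0=0, bit8=0
Bits that are 0 among those (would change 0->1): 0 8

Answer: 0 8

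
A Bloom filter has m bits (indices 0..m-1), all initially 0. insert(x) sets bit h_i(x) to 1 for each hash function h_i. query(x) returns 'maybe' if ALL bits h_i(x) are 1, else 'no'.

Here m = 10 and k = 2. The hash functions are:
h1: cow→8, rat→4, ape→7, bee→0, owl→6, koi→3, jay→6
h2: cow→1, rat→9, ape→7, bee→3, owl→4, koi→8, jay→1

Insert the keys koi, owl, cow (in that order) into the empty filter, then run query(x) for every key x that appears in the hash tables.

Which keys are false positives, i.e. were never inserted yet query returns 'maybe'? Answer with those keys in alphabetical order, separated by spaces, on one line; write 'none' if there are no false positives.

Answer: jay

Derivation:
Start: bits=0000000000
After insert 'koi': sets bits 3 8 -> bits=0001000010
After insert 'owl': sets bits 4 6 -> bits=0001101010
After insert 'cow': sets bits 1 8 -> bits=0101101010
Not inserted: ape bee jay rat — query each against bits=0101101010:
query ape: checks bit7=0 (has a 0) -> no => not a false positive
query bee: checks bit0=0, bit3=1 (has a 0) -> no => not a false positive
query jay: checks bit1=1, bit6=1 (all 1) -> maybe => FALSE POSITIVE
query rat: checks bit4=1, bit9=0 (has a 0) -> no => not a false positive
False positives (alphabetical): jay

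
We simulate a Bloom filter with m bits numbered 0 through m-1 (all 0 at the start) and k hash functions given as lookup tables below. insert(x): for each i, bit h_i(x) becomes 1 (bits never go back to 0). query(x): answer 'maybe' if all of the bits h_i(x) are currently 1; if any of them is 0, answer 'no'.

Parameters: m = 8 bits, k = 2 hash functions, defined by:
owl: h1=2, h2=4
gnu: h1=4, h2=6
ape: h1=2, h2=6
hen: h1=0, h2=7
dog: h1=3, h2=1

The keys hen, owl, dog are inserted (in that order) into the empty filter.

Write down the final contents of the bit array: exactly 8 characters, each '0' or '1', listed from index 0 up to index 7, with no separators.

Start: bits=00000000
After insert 'hen': sets bits 0 7 -> bits=10000001
After insert 'owl': sets bits 2 4 -> bits=10101001
After insert 'dog': sets bits 1 3 -> bits=11111001

Answer: 11111001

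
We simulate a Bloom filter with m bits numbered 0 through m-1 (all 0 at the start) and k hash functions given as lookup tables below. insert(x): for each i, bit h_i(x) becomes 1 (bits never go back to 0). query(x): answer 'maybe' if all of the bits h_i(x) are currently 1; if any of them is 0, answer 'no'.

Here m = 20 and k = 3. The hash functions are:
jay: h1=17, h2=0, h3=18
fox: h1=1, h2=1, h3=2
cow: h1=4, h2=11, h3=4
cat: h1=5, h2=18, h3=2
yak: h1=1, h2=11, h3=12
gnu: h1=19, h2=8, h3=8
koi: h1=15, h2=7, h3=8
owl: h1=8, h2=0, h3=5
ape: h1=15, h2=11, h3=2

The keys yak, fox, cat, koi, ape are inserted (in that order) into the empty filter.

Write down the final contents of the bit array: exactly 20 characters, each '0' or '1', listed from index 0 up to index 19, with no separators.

Start: bits=00000000000000000000
After insert 'yak': sets bits 1 11 12 -> bits=01000000000110000000
After insert 'fox': sets bits 1 2 -> bits=01100000000110000000
After insert 'cat': sets bits 2 5 18 -> bits=01100100000110000010
After insert 'koi': sets bits 7 8 15 -> bits=01100101100110010010
After insert 'ape': sets bits 2 11 15 -> bits=01100101100110010010

Answer: 01100101100110010010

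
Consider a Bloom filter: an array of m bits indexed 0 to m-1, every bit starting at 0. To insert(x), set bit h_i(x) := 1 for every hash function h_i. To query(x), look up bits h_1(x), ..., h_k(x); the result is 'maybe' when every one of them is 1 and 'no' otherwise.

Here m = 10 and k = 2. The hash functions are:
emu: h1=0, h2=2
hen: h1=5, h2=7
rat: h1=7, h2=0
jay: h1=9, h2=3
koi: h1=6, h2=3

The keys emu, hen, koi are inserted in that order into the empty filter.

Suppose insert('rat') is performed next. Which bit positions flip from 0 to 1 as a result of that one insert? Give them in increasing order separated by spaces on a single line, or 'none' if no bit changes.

Answer: none

Derivation:
Start: bits=0000000000
After insert 'emu': sets bits 0 2 -> bits=1010000000
After insert 'hen': sets bits 5 7 -> bits=1010010100
After insert 'koi': sets bits 3 6 -> bits=1011011100
insert 'rat' would touch bits 0 7; currently bit0=1, bit7=1
Bits that are 0 among those (would change 0->1): none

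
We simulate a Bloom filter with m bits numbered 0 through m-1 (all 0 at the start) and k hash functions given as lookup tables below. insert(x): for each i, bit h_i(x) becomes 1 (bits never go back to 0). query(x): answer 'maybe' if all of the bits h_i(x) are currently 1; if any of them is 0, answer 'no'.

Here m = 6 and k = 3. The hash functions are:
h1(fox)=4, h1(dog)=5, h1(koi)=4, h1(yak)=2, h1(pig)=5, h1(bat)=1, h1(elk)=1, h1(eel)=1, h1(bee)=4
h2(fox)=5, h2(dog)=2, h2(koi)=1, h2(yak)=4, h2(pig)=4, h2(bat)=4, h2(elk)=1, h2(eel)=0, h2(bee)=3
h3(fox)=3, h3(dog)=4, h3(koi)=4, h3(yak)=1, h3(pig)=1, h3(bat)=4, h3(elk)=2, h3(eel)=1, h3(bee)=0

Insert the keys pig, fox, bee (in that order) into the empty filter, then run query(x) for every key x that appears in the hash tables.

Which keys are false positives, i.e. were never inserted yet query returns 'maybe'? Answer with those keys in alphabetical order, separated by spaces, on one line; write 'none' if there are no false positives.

Start: bits=000000
After insert 'pig': sets bits 1 4 5 -> bits=010011
After insert 'fox': sets bits 3 4 5 -> bits=010111
After insert 'bee': sets bits 0 3 4 -> bits=110111
Not inserted: bat dog eel elk koi yak — query each against bits=110111:
query bat: checks bit1=1, bit4=1 (all 1) -> maybe => FALSE POSITIVE
query dog: checks bit2=0, bit4=1, bit5=1 (has a 0) -> no => not a false positive
query eel: checks bit0=1, bit1=1 (all 1) -> maybe => FALSE POSITIVE
query elk: checks bit1=1, bit2=0 (has a 0) -> no => not a false positive
query koi: checks bit1=1, bit4=1 (all 1) -> maybe => FALSE POSITIVE
query yak: checks bit1=1, bit2=0, bit4=1 (has a 0) -> no => not a false positive
False positives (alphabetical): bat eel koi

Answer: bat eel koi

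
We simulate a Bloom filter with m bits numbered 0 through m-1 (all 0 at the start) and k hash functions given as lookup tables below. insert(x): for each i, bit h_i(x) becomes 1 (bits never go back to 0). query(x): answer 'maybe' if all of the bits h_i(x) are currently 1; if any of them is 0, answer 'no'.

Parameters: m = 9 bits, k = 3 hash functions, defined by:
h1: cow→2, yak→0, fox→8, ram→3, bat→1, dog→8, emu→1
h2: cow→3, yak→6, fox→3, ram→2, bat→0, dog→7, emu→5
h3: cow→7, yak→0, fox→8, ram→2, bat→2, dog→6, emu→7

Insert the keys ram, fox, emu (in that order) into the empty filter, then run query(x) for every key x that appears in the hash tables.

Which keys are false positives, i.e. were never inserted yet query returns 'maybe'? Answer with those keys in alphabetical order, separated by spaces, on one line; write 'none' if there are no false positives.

Answer: cow

Derivation:
Start: bits=000000000
After insert 'ram': sets bits 2 3 -> bits=001100000
After insert 'fox': sets bits 3 8 -> bits=001100001
After insert 'emu': sets bits 1 5 7 -> bits=011101011
Not inserted: bat cow dog yak — query each against bits=011101011:
query bat: checks bit0=0, bit1=1, bit2=1 (has a 0) -> no => not a false positive
query cow: checks bit2=1, bit3=1, bit7=1 (all 1) -> maybe => FALSE POSITIVE
query dog: checks bit6=0, bit7=1, bit8=1 (has a 0) -> no => not a false positive
query yak: checks bit0=0, bit6=0 (has a 0) -> no => not a false positive
False positives (alphabetical): cow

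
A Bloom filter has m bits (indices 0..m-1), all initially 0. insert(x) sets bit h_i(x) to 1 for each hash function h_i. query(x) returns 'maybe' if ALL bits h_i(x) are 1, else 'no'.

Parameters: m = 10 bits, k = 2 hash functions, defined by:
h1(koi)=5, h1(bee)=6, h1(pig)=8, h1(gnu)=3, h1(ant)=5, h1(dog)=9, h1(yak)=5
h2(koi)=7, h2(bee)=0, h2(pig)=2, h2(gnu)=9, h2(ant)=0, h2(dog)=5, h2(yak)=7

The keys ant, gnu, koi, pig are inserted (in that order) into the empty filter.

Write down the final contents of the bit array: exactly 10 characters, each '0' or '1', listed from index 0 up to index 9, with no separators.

Start: bits=0000000000
After insert 'ant': sets bits 0 5 -> bits=1000010000
After insert 'gnu': sets bits 3 9 -> bits=1001010001
After insert 'koi': sets bits 5 7 -> bits=1001010101
After insert 'pig': sets bits 2 8 -> bits=1011010111

Answer: 1011010111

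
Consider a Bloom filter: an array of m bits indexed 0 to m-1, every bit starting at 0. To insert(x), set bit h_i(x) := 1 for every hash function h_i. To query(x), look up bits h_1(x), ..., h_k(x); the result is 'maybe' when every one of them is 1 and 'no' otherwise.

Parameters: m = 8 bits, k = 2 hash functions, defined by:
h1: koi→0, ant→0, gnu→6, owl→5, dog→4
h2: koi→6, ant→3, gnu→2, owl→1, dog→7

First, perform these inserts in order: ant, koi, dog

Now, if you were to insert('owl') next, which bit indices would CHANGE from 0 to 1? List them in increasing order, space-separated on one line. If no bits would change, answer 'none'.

Start: bits=00000000
After insert 'ant': sets bits 0 3 -> bits=10010000
After insert 'koi': sets bits 0 6 -> bits=10010010
After insert 'dog': sets bits 4 7 -> bits=10011011
insert 'owl' would touch bits 1 5; currently bit1=0, bit5=0
Bits that are 0 among those (would change 0->1): 1 5

Answer: 1 5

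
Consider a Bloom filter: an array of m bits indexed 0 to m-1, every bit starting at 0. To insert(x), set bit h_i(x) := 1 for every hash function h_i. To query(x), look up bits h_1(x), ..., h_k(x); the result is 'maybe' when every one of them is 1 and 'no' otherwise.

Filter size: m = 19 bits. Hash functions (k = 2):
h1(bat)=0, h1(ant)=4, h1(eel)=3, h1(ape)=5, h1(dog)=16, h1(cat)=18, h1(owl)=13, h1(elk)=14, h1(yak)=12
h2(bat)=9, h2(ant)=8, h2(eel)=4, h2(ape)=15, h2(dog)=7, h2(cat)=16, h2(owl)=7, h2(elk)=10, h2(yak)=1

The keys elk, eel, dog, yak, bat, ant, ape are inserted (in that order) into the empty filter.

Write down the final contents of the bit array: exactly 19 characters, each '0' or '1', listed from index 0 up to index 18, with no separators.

Start: bits=0000000000000000000
After insert 'elk': sets bits 10 14 -> bits=0000000000100010000
After insert 'eel': sets bits 3 4 -> bits=0001100000100010000
After insert 'dog': sets bits 7 16 -> bits=0001100100100010100
After insert 'yak': sets bits 1 12 -> bits=0101100100101010100
After insert 'bat': sets bits 0 9 -> bits=1101100101101010100
After insert 'ant': sets bits 4 8 -> bits=1101100111101010100
After insert 'ape': sets bits 5 15 -> bits=1101110111101011100

Answer: 1101110111101011100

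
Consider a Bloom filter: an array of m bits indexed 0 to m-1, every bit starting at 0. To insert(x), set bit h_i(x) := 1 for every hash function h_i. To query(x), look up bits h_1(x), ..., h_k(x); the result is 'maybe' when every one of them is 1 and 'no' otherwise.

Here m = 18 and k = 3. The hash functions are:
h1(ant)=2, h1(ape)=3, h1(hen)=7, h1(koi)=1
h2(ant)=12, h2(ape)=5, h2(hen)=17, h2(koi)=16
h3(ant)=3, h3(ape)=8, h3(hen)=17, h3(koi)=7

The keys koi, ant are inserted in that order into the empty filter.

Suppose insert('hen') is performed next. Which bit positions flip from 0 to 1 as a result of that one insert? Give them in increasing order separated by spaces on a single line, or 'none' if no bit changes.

Answer: 17

Derivation:
Start: bits=000000000000000000
After insert 'koi': sets bits 1 7 16 -> bits=010000010000000010
After insert 'ant': sets bits 2 3 12 -> bits=011100010000100010
insert 'hen' would touch bits 7 17; currently bit7=1, bit17=0
Bits that are 0 among those (would change 0->1): 17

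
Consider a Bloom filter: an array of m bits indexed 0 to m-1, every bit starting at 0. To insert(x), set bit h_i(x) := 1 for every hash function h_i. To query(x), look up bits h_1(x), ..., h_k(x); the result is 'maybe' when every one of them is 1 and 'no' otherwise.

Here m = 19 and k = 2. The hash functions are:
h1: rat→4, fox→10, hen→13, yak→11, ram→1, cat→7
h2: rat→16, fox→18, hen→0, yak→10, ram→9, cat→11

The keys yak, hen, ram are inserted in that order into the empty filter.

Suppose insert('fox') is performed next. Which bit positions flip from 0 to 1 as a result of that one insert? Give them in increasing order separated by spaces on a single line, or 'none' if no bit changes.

Answer: 18

Derivation:
Start: bits=0000000000000000000
After insert 'yak': sets bits 10 11 -> bits=0000000000110000000
After insert 'hen': sets bits 0 13 -> bits=1000000000110100000
After insert 'ram': sets bits 1 9 -> bits=1100000001110100000
insert 'fox' would touch bits 10 18; currently bit10=1, bit18=0
Bits that are 0 among those (would change 0->1): 18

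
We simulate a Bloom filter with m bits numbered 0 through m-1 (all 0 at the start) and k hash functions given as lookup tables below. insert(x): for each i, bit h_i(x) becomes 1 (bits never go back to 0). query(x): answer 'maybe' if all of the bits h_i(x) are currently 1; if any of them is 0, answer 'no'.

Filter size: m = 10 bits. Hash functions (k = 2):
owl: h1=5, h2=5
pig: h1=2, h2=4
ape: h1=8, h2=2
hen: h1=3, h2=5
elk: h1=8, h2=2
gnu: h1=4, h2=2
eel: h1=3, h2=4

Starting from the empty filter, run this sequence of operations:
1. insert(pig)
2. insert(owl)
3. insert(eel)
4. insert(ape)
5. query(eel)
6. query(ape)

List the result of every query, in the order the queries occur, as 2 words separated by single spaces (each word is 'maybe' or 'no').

Answer: maybe maybe

Derivation:
Start: bits=0000000000
Op 1: insert pig -> sets bits 2 4 -> bits=0010100000
Op 2: insert owl -> sets bits 5 -> bits=0010110000
Op 3: insert eel -> sets bits 3 4 -> bits=0011110000
Op 4: insert ape -> sets bits 2 8 -> bits=0011110010
Op 5: query eel -> checks bit3=1, bit4=1 (all 1) -> maybe
Op 6: query ape -> checks bit2=1, bit8=1 (all 1) -> maybe
Query results in order: maybe maybe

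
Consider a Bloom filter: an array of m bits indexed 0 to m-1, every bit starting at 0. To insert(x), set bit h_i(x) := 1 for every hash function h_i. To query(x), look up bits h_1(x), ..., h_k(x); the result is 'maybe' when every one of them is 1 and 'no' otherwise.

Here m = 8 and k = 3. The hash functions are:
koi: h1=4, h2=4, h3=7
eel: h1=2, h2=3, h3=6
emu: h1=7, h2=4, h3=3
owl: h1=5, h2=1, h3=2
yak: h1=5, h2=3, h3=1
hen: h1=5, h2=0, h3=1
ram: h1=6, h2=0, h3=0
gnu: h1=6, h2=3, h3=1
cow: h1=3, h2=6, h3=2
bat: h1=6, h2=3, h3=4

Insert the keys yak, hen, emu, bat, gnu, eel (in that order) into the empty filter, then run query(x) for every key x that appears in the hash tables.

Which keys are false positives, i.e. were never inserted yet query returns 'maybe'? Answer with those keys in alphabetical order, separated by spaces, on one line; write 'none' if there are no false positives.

Start: bits=00000000
After insert 'yak': sets bits 1 3 5 -> bits=01010100
After insert 'hen': sets bits 0 1 5 -> bits=11010100
After insert 'emu': sets bits 3 4 7 -> bits=11011101
After insert 'bat': sets bits 3 4 6 -> bits=11011111
After insert 'gnu': sets bits 1 3 6 -> bits=11011111
After insert 'eel': sets bits 2 3 6 -> bits=11111111
Not inserted: cow koi owl ram — query each against bits=11111111:
query cow: checks bit2=1, bit3=1, bit6=1 (all 1) -> maybe => FALSE POSITIVE
query koi: checks bit4=1, bit7=1 (all 1) -> maybe => FALSE POSITIVE
query owl: checks bit1=1, bit2=1, bit5=1 (all 1) -> maybe => FALSE POSITIVE
query ram: checks bit0=1, bit6=1 (all 1) -> maybe => FALSE POSITIVE
False positives (alphabetical): cow koi owl ram

Answer: cow koi owl ram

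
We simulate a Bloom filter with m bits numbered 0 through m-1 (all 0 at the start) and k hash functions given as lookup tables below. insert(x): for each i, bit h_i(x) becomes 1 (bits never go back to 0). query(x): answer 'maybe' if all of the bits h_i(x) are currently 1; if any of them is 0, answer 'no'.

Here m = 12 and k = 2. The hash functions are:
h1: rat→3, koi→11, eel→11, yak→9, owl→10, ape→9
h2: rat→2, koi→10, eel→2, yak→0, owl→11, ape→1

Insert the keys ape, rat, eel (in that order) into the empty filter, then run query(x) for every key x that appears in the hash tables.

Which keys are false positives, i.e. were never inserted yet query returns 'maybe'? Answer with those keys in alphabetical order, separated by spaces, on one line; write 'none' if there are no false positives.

Start: bits=000000000000
After insert 'ape': sets bits 1 9 -> bits=010000000100
After insert 'rat': sets bits 2 3 -> bits=011100000100
After insert 'eel': sets bits 2 11 -> bits=011100000101
Not inserted: koi owl yak — query each against bits=011100000101:
query koi: checks bit10=0, bit11=1 (has a 0) -> no => not a false positive
query owl: checks bit10=0, bit11=1 (has a 0) -> no => not a false positive
query yak: checks bit0=0, bit9=1 (has a 0) -> no => not a false positive
False positives (alphabetical): none

Answer: none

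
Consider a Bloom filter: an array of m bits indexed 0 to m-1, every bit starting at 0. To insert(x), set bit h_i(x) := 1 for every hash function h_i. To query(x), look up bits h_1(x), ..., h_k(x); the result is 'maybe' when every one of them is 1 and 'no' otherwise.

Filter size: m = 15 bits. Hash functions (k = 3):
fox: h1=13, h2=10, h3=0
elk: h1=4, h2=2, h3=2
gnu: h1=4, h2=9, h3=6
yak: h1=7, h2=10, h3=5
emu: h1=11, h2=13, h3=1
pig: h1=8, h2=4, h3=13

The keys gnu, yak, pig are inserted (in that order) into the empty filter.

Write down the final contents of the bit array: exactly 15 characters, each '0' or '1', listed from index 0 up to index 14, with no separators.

Answer: 000011111110010

Derivation:
Start: bits=000000000000000
After insert 'gnu': sets bits 4 6 9 -> bits=000010100100000
After insert 'yak': sets bits 5 7 10 -> bits=000011110110000
After insert 'pig': sets bits 4 8 13 -> bits=000011111110010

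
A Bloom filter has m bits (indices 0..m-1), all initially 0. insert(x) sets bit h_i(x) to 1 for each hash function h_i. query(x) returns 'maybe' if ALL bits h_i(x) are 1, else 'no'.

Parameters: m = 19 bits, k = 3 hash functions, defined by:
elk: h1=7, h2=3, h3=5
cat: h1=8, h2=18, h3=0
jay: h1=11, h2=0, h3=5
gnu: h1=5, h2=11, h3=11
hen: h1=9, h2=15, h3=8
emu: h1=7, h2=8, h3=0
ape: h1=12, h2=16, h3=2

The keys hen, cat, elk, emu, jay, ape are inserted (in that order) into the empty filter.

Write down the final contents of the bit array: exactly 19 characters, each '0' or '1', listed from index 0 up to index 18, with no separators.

Answer: 1011010111011001101

Derivation:
Start: bits=0000000000000000000
After insert 'hen': sets bits 8 9 15 -> bits=0000000011000001000
After insert 'cat': sets bits 0 8 18 -> bits=1000000011000001001
After insert 'elk': sets bits 3 5 7 -> bits=1001010111000001001
After insert 'emu': sets bits 0 7 8 -> bits=1001010111000001001
After insert 'jay': sets bits 0 5 11 -> bits=1001010111010001001
After insert 'ape': sets bits 2 12 16 -> bits=1011010111011001101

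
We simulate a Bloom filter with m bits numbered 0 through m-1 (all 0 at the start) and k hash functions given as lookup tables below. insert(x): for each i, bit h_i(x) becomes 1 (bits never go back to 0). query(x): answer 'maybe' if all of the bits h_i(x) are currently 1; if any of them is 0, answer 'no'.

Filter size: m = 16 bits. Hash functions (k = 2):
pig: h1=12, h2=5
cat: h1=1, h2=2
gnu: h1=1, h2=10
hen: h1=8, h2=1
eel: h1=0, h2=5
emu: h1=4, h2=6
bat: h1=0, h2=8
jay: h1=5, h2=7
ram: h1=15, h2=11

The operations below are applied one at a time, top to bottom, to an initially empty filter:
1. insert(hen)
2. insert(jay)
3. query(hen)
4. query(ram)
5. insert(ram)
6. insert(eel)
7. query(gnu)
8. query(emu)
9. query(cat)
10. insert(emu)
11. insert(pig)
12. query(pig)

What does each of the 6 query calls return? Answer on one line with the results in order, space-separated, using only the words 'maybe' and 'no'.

Start: bits=0000000000000000
Op 1: insert hen -> sets bits 1 8 -> bits=0100000010000000
Op 2: insert jay -> sets bits 5 7 -> bits=0100010110000000
Op 3: query hen -> checks bit1=1, bit8=1 (all 1) -> maybe
Op 4: query ram -> checks bit11=0, bit15=0 (has a 0) -> no
Op 5: insert ram -> sets bits 11 15 -> bits=0100010110010001
Op 6: insert eel -> sets bits 0 5 -> bits=1100010110010001
Op 7: query gnu -> checks bit1=1, bit10=0 (has a 0) -> no
Op 8: query emu -> checks bit4=0, bit6=0 (has a 0) -> no
Op 9: query cat -> checks bit1=1, bit2=0 (has a 0) -> no
Op 10: insert emu -> sets bits 4 6 -> bits=1100111110010001
Op 11: insert pig -> sets bits 5 12 -> bits=1100111110011001
Op 12: query pig -> checks bit5=1, bit12=1 (all 1) -> maybe
Query results in order: maybe no no no no maybe

Answer: maybe no no no no maybe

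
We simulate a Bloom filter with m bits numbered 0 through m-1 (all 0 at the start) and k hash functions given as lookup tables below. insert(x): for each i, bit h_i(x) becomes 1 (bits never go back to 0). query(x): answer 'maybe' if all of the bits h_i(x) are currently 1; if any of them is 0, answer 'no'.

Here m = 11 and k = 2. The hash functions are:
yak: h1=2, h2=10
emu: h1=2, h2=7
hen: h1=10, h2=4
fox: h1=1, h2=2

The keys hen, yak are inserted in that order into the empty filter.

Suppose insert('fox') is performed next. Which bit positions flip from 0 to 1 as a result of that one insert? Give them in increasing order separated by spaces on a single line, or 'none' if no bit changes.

Answer: 1

Derivation:
Start: bits=00000000000
After insert 'hen': sets bits 4 10 -> bits=00001000001
After insert 'yak': sets bits 2 10 -> bits=00101000001
insert 'fox' would touch bits 1 2; currently bit1=0, bit2=1
Bits that are 0 among those (would change 0->1): 1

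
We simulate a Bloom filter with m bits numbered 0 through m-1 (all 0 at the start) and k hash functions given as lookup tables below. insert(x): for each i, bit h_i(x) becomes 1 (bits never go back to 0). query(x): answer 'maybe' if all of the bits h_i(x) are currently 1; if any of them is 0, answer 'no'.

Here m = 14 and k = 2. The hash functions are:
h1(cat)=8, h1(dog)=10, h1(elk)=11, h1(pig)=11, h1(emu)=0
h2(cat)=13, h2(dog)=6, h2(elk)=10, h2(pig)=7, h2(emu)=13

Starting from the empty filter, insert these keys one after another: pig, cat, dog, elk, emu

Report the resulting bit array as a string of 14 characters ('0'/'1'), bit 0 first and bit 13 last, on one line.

Start: bits=00000000000000
After insert 'pig': sets bits 7 11 -> bits=00000001000100
After insert 'cat': sets bits 8 13 -> bits=00000001100101
After insert 'dog': sets bits 6 10 -> bits=00000011101101
After insert 'elk': sets bits 10 11 -> bits=00000011101101
After insert 'emu': sets bits 0 13 -> bits=10000011101101

Answer: 10000011101101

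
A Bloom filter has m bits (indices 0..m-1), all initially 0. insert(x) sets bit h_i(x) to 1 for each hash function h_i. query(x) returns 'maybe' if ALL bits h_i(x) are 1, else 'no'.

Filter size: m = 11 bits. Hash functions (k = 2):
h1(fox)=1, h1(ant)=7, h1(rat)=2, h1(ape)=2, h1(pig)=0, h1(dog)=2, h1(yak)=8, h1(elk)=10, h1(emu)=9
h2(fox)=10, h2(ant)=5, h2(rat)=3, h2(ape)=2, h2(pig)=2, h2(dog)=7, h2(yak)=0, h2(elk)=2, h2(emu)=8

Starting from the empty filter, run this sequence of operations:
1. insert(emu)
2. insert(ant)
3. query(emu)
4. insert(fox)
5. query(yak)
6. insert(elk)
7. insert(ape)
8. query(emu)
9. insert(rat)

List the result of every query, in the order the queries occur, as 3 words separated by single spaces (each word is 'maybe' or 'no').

Start: bits=00000000000
Op 1: insert emu -> sets bits 8 9 -> bits=00000000110
Op 2: insert ant -> sets bits 5 7 -> bits=00000101110
Op 3: query emu -> checks bit8=1, bit9=1 (all 1) -> maybe
Op 4: insert fox -> sets bits 1 10 -> bits=01000101111
Op 5: query yak -> checks bit0=0, bit8=1 (has a 0) -> no
Op 6: insert elk -> sets bits 2 10 -> bits=01100101111
Op 7: insert ape -> sets bits 2 -> bits=01100101111
Op 8: query emu -> checks bit8=1, bit9=1 (all 1) -> maybe
Op 9: insert rat -> sets bits 2 3 -> bits=01110101111
Query results in order: maybe no maybe

Answer: maybe no maybe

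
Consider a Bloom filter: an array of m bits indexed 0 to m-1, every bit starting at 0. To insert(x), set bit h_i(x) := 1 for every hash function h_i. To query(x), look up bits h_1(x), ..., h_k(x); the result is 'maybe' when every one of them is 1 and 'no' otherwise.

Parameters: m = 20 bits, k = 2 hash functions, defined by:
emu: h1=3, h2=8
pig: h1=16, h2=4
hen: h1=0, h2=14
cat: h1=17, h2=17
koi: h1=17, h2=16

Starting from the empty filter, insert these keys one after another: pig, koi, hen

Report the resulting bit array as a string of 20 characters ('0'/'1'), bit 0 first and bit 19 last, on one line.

Answer: 10001000000000101100

Derivation:
Start: bits=00000000000000000000
After insert 'pig': sets bits 4 16 -> bits=00001000000000001000
After insert 'koi': sets bits 16 17 -> bits=00001000000000001100
After insert 'hen': sets bits 0 14 -> bits=10001000000000101100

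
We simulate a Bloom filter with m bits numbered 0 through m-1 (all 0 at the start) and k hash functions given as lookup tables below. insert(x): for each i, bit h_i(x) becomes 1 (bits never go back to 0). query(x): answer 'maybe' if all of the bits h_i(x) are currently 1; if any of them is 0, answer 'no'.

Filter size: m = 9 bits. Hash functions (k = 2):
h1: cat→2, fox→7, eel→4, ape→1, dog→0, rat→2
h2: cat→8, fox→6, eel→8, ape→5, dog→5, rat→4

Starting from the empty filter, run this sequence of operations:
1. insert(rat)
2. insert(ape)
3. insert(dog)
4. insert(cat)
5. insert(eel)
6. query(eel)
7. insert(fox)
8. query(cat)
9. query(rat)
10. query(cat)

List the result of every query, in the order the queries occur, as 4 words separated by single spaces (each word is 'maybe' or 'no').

Answer: maybe maybe maybe maybe

Derivation:
Start: bits=000000000
Op 1: insert rat -> sets bits 2 4 -> bits=001010000
Op 2: insert ape -> sets bits 1 5 -> bits=011011000
Op 3: insert dog -> sets bits 0 5 -> bits=111011000
Op 4: insert cat -> sets bits 2 8 -> bits=111011001
Op 5: insert eel -> sets bits 4 8 -> bits=111011001
Op 6: query eel -> checks bit4=1, bit8=1 (all 1) -> maybe
Op 7: insert fox -> sets bits 6 7 -> bits=111011111
Op 8: query cat -> checks bit2=1, bit8=1 (all 1) -> maybe
Op 9: query rat -> checks bit2=1, bit4=1 (all 1) -> maybe
Op 10: query cat -> checks bit2=1, bit8=1 (all 1) -> maybe
Query results in order: maybe maybe maybe maybe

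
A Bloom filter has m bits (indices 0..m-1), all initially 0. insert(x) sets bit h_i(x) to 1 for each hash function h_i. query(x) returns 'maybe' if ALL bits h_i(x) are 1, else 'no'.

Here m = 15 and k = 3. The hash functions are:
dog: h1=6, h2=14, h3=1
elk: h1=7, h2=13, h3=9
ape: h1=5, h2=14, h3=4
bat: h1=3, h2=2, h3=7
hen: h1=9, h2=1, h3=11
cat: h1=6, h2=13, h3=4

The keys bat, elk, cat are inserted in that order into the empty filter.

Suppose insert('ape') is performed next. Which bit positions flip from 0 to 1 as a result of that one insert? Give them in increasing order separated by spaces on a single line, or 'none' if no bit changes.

Start: bits=000000000000000
After insert 'bat': sets bits 2 3 7 -> bits=001100010000000
After insert 'elk': sets bits 7 9 13 -> bits=001100010100010
After insert 'cat': sets bits 4 6 13 -> bits=001110110100010
insert 'ape' would touch bits 4 5 14; currently bit4=1, bit5=0, bit14=0
Bits that are 0 among those (would change 0->1): 5 14

Answer: 5 14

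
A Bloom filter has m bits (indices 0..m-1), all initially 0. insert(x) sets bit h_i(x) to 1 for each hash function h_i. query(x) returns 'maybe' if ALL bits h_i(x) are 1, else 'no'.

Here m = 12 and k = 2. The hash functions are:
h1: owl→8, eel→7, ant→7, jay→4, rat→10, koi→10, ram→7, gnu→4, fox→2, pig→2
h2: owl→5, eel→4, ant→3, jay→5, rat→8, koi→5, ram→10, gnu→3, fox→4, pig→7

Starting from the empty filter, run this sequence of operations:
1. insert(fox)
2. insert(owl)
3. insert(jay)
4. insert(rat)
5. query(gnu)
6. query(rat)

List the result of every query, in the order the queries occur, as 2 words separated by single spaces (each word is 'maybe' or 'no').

Start: bits=000000000000
Op 1: insert fox -> sets bits 2 4 -> bits=001010000000
Op 2: insert owl -> sets bits 5 8 -> bits=001011001000
Op 3: insert jay -> sets bits 4 5 -> bits=001011001000
Op 4: insert rat -> sets bits 8 10 -> bits=001011001010
Op 5: query gnu -> checks bit3=0, bit4=1 (has a 0) -> no
Op 6: query rat -> checks bit8=1, bit10=1 (all 1) -> maybe
Query results in order: no maybe

Answer: no maybe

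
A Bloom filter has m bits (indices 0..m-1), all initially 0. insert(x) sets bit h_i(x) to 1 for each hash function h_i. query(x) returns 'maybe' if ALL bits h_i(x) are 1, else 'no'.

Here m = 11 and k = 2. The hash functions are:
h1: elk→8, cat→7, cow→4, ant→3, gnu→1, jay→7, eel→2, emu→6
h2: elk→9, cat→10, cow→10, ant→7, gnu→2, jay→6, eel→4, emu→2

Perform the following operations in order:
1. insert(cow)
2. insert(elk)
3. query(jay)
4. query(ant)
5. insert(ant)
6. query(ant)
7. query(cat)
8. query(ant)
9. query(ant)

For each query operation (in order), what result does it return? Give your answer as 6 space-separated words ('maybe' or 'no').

Start: bits=00000000000
Op 1: insert cow -> sets bits 4 10 -> bits=00001000001
Op 2: insert elk -> sets bits 8 9 -> bits=00001000111
Op 3: query jay -> checks bit6=0, bit7=0 (has a 0) -> no
Op 4: query ant -> checks bit3=0, bit7=0 (has a 0) -> no
Op 5: insert ant -> sets bits 3 7 -> bits=00011001111
Op 6: query ant -> checks bit3=1, bit7=1 (all 1) -> maybe
Op 7: query cat -> checks bit7=1, bit10=1 (all 1) -> maybe
Op 8: query ant -> checks bit3=1, bit7=1 (all 1) -> maybe
Op 9: query ant -> checks bit3=1, bit7=1 (all 1) -> maybe
Query results in order: no no maybe maybe maybe maybe

Answer: no no maybe maybe maybe maybe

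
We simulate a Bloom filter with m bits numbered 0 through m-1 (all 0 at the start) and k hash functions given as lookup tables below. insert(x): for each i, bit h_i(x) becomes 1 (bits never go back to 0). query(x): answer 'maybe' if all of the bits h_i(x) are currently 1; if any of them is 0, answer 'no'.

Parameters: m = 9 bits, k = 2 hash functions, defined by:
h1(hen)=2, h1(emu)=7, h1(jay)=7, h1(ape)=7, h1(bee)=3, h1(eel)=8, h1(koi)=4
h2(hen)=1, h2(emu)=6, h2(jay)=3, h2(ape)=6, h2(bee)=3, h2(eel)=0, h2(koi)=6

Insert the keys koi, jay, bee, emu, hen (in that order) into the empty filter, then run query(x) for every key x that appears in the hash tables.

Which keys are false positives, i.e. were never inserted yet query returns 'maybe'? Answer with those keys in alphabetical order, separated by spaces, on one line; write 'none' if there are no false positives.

Start: bits=000000000
After insert 'koi': sets bits 4 6 -> bits=000010100
After insert 'jay': sets bits 3 7 -> bits=000110110
After insert 'bee': sets bits 3 -> bits=000110110
After insert 'emu': sets bits 6 7 -> bits=000110110
After insert 'hen': sets bits 1 2 -> bits=011110110
Not inserted: ape eel — query each against bits=011110110:
query ape: checks bit6=1, bit7=1 (all 1) -> maybe => FALSE POSITIVE
query eel: checks bit0=0, bit8=0 (has a 0) -> no => not a false positive
False positives (alphabetical): ape

Answer: ape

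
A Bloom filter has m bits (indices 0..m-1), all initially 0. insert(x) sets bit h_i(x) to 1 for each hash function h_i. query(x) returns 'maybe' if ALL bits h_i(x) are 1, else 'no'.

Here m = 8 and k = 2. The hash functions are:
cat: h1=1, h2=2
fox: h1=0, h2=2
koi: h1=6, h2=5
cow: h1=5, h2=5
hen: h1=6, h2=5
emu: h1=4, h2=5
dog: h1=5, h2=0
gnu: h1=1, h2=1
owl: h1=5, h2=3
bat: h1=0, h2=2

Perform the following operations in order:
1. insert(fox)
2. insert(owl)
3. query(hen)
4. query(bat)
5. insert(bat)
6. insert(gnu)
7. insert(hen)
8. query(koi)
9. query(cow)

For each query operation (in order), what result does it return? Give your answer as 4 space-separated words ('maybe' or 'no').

Answer: no maybe maybe maybe

Derivation:
Start: bits=00000000
Op 1: insert fox -> sets bits 0 2 -> bits=10100000
Op 2: insert owl -> sets bits 3 5 -> bits=10110100
Op 3: query hen -> checks bit5=1, bit6=0 (has a 0) -> no
Op 4: query bat -> checks bit0=1, bit2=1 (all 1) -> maybe
Op 5: insert bat -> sets bits 0 2 -> bits=10110100
Op 6: insert gnu -> sets bits 1 -> bits=11110100
Op 7: insert hen -> sets bits 5 6 -> bits=11110110
Op 8: query koi -> checks bit5=1, bit6=1 (all 1) -> maybe
Op 9: query cow -> checks bit5=1 (all 1) -> maybe
Query results in order: no maybe maybe maybe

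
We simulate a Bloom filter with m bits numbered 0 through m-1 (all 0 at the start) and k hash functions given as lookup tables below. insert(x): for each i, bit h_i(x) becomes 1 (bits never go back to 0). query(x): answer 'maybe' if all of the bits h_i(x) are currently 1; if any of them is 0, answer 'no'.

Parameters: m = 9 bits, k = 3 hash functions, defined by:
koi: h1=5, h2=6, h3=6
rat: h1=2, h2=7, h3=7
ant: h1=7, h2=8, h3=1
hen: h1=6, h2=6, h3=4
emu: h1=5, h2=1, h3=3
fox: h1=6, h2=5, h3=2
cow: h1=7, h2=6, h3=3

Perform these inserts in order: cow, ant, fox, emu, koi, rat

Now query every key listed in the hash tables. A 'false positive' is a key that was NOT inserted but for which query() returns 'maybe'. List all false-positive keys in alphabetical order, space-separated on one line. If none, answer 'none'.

Answer: none

Derivation:
Start: bits=000000000
After insert 'cow': sets bits 3 6 7 -> bits=000100110
After insert 'ant': sets bits 1 7 8 -> bits=010100111
After insert 'fox': sets bits 2 5 6 -> bits=011101111
After insert 'emu': sets bits 1 3 5 -> bits=011101111
After insert 'koi': sets bits 5 6 -> bits=011101111
After insert 'rat': sets bits 2 7 -> bits=011101111
Not inserted: hen — query each against bits=011101111:
query hen: checks bit4=0, bit6=1 (has a 0) -> no => not a false positive
False positives (alphabetical): none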